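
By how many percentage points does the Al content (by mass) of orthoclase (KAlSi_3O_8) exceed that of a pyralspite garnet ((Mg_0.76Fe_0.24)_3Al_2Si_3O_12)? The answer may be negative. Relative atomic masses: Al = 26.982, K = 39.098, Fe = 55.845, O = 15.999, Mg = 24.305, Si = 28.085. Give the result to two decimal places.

-2.98 percentage points

First mineral: 26.982 g Al in 278.327 g formula = 9.69 wt% Al.
Second mineral: 53.964 g Al in 425.831 g formula = 12.67 wt% Al.
9.69% − 12.67% gives a difference of -2.98 percentage points.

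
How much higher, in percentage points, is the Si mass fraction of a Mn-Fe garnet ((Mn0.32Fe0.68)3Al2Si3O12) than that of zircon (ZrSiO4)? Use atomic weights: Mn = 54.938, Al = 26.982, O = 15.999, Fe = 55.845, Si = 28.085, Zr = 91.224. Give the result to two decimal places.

1.64 percentage points

M((Mn0.32Fe0.68)3Al2Si3O12) = 496.871 g/mol, so wt% Si = 84.255/496.871 × 100 = 16.96%.
M(ZrSiO4) = 183.305 g/mol, so wt% Si = 28.085/183.305 × 100 = 15.32%.
16.96 − 15.32 = 1.64 pp.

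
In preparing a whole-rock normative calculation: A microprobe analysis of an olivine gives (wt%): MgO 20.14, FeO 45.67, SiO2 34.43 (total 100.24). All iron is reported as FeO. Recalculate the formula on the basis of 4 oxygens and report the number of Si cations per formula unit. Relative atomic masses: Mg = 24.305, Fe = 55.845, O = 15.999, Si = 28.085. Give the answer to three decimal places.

MgO (M=40.304): mol = 0.49970; Mg = 0.49970, O = 0.49970.
FeO (M=71.844): mol = 0.63568; Fe = 0.63568, O = 0.63568.
SiO2 (M=60.083): mol = 0.57304; Si = 0.57304, O = 1.14608.
ΣO = 2.28146; factor = 4/ΣO = 1.75326.
Si apfu = 0.57304 × 1.75326 = 1.005.

1.005 Si apfu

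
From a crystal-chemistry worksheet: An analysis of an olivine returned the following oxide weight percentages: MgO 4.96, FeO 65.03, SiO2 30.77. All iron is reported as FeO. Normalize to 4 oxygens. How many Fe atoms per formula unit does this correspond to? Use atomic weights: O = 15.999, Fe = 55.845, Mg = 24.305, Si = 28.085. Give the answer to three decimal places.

4.96 wt% MgO ÷ 40.304 g/mol = 0.12306 mol, giving 0.12306 Mg and 0.12306 O.
65.03 wt% FeO ÷ 71.844 g/mol = 0.90516 mol, giving 0.90516 Fe and 0.90516 O.
30.77 wt% SiO2 ÷ 60.083 g/mol = 0.51212 mol, giving 0.51212 Si and 1.02424 O.
Oxygen sums to 2.05246; scaling by 4/2.05246 = 1.94888 puts the formula on 4 O.
Fe: 0.90516 × 1.94888 = 1.764 atoms per formula unit.

1.764 Fe apfu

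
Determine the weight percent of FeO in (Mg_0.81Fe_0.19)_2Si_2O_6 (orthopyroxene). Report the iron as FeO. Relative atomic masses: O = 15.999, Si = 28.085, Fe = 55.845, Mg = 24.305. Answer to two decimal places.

12.83 wt%

M((Mg_0.81Fe_0.19)_2Si_2O_6) = 212.759 g/mol; M(FeO) = 71.844 g/mol.
Moles FeO per formula unit = 0.38 Fe ÷ 1 = 0.3800.
FeO fraction = (0.3800 × 71.844) / 212.759 = 27.301/212.759 = 0.1283.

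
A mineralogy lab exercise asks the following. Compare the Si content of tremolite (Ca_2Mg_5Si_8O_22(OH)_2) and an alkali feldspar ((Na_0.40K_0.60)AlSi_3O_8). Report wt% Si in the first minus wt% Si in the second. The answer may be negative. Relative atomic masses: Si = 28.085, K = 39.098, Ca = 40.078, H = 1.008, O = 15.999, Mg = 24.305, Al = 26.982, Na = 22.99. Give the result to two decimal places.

M(Ca_2Mg_5Si_8O_22(OH)_2) = 812.353 g/mol, so wt% Si = 224.680/812.353 × 100 = 27.66%.
M((Na_0.40K_0.60)AlSi_3O_8) = 271.884 g/mol, so wt% Si = 84.255/271.884 × 100 = 30.99%.
27.66 − 30.99 = -3.33 pp.

-3.33 percentage points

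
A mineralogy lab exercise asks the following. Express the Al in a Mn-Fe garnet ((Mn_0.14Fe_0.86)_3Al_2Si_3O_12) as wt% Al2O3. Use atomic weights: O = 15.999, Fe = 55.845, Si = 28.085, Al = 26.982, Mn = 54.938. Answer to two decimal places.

M((Mn_0.14Fe_0.86)_3Al_2Si_3O_12) = 497.361 g/mol; M(Al2O3) = 101.961 g/mol.
Moles Al2O3 per formula unit = 2 Al ÷ 2 = 1.0000.
Al2O3 fraction = (1.0000 × 101.961) / 497.361 = 101.961/497.361 = 0.2050.

20.50 wt%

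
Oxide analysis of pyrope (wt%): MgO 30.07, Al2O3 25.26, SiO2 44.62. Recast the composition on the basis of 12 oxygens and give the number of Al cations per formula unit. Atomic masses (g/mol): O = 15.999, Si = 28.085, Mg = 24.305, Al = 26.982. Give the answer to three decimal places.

MgO: 30.07/40.304 = 0.74608 mol → 0.74608 mol Mg, 0.74608 mol O.
Al2O3: 25.26/101.961 = 0.24774 mol → 0.49548 mol Al, 0.74322 mol O.
SiO2: 44.62/60.083 = 0.74264 mol → 0.74264 mol Si, 1.48528 mol O.
Total oxygen = 2.97458 mol. Normalization factor = 12/2.97458 = 4.03418.
Al per 12 O = 0.49548 × 4.03418 = 1.999.

1.999 Al apfu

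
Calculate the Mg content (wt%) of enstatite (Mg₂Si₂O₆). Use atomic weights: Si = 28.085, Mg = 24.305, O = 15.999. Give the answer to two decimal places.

24.21 wt%

M(Mg₂Si₂O₆) = 200.774 g/mol.
Mg contributes 2 × 24.305 = 48.610 g per mole.
48.610/200.774 = 0.2421 → 24.21%.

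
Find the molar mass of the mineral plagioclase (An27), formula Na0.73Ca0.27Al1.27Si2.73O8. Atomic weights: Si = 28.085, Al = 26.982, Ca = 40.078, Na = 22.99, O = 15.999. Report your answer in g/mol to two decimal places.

266.53 g/mol

The formula mass is the sum 0.73·22.99 + 0.27·40.078 + 1.27·26.982 + 2.73·28.085 + 8·15.999.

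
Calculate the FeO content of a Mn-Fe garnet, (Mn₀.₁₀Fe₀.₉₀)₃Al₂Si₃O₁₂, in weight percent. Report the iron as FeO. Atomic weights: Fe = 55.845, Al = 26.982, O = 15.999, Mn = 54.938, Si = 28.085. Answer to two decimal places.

38.99 wt%

Formula mass = 497.470 g/mol.
2.70 Fe → 2.7000 mol FeO per formula unit; M(FeO) = 71.844, so FeO mass = 193.979 g.
193.979/497.470 × 100 = 38.99 wt%.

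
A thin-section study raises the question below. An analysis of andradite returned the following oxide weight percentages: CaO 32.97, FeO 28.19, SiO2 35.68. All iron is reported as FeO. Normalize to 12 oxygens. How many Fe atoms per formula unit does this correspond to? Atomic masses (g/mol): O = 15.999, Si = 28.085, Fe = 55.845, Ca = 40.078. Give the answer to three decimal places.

32.97 wt% CaO ÷ 56.077 g/mol = 0.58794 mol, giving 0.58794 Ca and 0.58794 O.
28.19 wt% FeO ÷ 71.844 g/mol = 0.39238 mol, giving 0.39238 Fe and 0.39238 O.
35.68 wt% SiO2 ÷ 60.083 g/mol = 0.59385 mol, giving 0.59385 Si and 1.18770 O.
Oxygen sums to 2.16802; scaling by 12/2.16802 = 5.53500 puts the formula on 12 O.
Fe: 0.39238 × 5.53500 = 2.172 atoms per formula unit.

2.172 Fe apfu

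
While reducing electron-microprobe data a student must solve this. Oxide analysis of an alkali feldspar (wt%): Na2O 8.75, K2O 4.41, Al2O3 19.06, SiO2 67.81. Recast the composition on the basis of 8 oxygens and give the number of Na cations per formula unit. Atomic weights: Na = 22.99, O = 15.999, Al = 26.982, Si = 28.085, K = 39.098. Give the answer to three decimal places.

8.75 wt% Na2O ÷ 61.979 g/mol = 0.14118 mol, giving 0.28236 Na and 0.14118 O.
4.41 wt% K2O ÷ 94.195 g/mol = 0.04682 mol, giving 0.09364 K and 0.04682 O.
19.06 wt% Al2O3 ÷ 101.961 g/mol = 0.18693 mol, giving 0.37386 Al and 0.56079 O.
67.81 wt% SiO2 ÷ 60.083 g/mol = 1.12861 mol, giving 1.12861 Si and 2.25722 O.
Oxygen sums to 3.00601; scaling by 8/3.00601 = 2.66134 puts the formula on 8 O.
Na: 0.28236 × 2.66134 = 0.751 atoms per formula unit.

0.751 Na apfu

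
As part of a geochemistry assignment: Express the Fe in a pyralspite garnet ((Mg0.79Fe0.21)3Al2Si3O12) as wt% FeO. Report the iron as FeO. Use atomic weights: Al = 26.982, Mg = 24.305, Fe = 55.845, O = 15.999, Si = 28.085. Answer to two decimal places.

Molar mass of (Mg0.79Fe0.21)3Al2Si3O12 = 2.37×24.305 + 0.63×55.845 + 2×26.982 + 3×28.085 + 12×15.999 = 422.992 g/mol.
Each formula unit contains 0.63 Fe, equivalent to 0.63/1 = 0.6300 mol FeO.
M(FeO) = 1×55.845 + 1×15.999 = 71.844 g/mol.
Mass of FeO per formula unit = 0.6300 × 71.844 = 45.262 g.
FeO wt% = 45.262 / 422.992 × 100 = 10.70%.

10.70 wt%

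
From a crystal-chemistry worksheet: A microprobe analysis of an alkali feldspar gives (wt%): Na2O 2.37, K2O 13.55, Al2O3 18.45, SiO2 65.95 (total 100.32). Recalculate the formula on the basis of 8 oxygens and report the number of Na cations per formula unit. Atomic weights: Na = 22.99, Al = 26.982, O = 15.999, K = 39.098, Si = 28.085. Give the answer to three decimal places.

0.210 Na apfu

Na2O (M=61.979): mol = 0.03824; Na = 0.07648, O = 0.03824.
K2O (M=94.195): mol = 0.14385; K = 0.28770, O = 0.14385.
Al2O3 (M=101.961): mol = 0.18095; Al = 0.36190, O = 0.54285.
SiO2 (M=60.083): mol = 1.09765; Si = 1.09765, O = 2.19530.
ΣO = 2.92024; factor = 8/ΣO = 2.73950.
Na apfu = 0.07648 × 2.73950 = 0.210.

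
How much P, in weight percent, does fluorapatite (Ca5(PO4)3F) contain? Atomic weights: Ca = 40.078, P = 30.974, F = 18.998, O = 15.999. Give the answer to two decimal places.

M(Ca5(PO4)3F) = 504.298 g/mol.
P contributes 3 × 30.974 = 92.922 g per mole.
92.922/504.298 = 0.1843 → 18.43%.

18.43 weight percent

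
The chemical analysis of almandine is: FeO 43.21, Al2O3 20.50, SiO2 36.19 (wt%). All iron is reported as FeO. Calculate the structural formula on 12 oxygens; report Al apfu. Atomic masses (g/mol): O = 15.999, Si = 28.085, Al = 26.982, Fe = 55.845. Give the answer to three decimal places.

2.003 Al apfu

FeO (M=71.844): mol = 0.60144; Fe = 0.60144, O = 0.60144.
Al2O3 (M=101.961): mol = 0.20106; Al = 0.40212, O = 0.60318.
SiO2 (M=60.083): mol = 0.60233; Si = 0.60233, O = 1.20466.
ΣO = 2.40928; factor = 12/ΣO = 4.98074.
Al apfu = 0.40212 × 4.98074 = 2.003.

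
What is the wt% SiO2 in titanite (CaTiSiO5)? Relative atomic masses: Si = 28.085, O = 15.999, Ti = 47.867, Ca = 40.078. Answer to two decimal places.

30.65 wt%

Formula mass = 196.025 g/mol.
1 Si → 1.0000 mol SiO2 per formula unit; M(SiO2) = 60.083, so SiO2 mass = 60.083 g.
60.083/196.025 × 100 = 30.65 wt%.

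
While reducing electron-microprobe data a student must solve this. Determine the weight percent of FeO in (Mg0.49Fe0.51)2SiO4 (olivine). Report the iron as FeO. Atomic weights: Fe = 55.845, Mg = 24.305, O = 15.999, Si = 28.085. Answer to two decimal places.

42.39 wt%

Formula mass = 172.862 g/mol.
1.02 Fe → 1.0200 mol FeO per formula unit; M(FeO) = 71.844, so FeO mass = 73.281 g.
73.281/172.862 × 100 = 42.39 wt%.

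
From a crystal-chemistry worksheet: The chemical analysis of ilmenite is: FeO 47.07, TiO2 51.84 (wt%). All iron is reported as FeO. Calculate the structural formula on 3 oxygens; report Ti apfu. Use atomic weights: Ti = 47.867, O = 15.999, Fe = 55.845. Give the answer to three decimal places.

0.997 Ti apfu

FeO (M=71.844): mol = 0.65517; Fe = 0.65517, O = 0.65517.
TiO2 (M=79.865): mol = 0.64910; Ti = 0.64910, O = 1.29820.
ΣO = 1.95337; factor = 3/ΣO = 1.53581.
Ti apfu = 0.64910 × 1.53581 = 0.997.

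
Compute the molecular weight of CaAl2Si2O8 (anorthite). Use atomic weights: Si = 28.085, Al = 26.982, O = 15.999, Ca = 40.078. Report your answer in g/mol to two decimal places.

278.20 g/mol

The formula mass is the sum 1×40.078 + 2×26.982 + 2×28.085 + 8×15.999.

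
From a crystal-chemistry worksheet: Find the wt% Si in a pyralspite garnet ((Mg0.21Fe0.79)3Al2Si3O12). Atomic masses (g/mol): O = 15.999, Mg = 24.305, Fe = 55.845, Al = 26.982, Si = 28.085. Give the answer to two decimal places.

17.63 weight percent

Molar mass of (Mg0.21Fe0.79)3Al2Si3O12: 0.63·24.305 + 2.37·55.845 + 2·26.982 + 3·28.085 + 12·15.999 = 477.872 g/mol.
Mass of Si per formula unit: 3 × 28.085 = 84.255 g.
Weight fraction Si = 84.255 / 477.872 = 0.1763.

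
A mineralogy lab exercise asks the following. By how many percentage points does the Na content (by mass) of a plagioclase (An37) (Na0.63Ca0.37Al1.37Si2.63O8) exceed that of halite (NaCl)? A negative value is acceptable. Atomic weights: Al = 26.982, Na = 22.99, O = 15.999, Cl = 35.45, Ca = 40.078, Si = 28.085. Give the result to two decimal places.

-33.94 percentage points

First mineral: 14.484 g Na in 268.133 g formula = 5.40 wt% Na.
Second mineral: 22.990 g Na in 58.440 g formula = 39.34 wt% Na.
5.40% − 39.34% gives a difference of -33.94 percentage points.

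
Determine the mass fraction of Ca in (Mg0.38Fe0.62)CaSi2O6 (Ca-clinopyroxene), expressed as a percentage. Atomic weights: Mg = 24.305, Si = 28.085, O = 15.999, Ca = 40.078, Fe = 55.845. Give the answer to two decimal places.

16.97 weight percent

Formula mass = 0.38*24.305 + 0.62*55.845 + 1*40.078 + 2*28.085 + 6*15.999 = 236.102 g/mol, of which 40.078 g is Ca.
So Ca makes up 40.078/236.102 = 0.1697 of the mass, i.e. 16.97%.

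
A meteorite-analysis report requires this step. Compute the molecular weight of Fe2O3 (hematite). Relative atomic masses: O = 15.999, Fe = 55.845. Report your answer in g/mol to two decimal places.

M = 2(55.845) + 3(15.999)

159.69 g/mol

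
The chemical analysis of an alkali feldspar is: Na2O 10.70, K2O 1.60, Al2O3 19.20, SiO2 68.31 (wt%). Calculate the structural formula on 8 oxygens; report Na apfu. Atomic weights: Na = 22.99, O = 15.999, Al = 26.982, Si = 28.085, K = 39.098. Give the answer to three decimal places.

0.912 Na apfu

10.70 wt% Na2O ÷ 61.979 g/mol = 0.17264 mol, giving 0.34528 Na and 0.17264 O.
1.60 wt% K2O ÷ 94.195 g/mol = 0.01699 mol, giving 0.03398 K and 0.01699 O.
19.20 wt% Al2O3 ÷ 101.961 g/mol = 0.18831 mol, giving 0.37662 Al and 0.56493 O.
68.31 wt% SiO2 ÷ 60.083 g/mol = 1.13693 mol, giving 1.13693 Si and 2.27386 O.
Oxygen sums to 3.02842; scaling by 8/3.02842 = 2.64164 puts the formula on 8 O.
Na: 0.34528 × 2.64164 = 0.912 atoms per formula unit.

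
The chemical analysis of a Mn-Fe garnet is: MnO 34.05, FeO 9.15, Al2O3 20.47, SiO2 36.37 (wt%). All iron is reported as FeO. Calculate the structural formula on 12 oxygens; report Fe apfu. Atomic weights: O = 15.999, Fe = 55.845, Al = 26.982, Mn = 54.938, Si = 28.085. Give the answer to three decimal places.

0.631 Fe apfu

34.05 wt% MnO ÷ 70.937 g/mol = 0.48000 mol, giving 0.48000 Mn and 0.48000 O.
9.15 wt% FeO ÷ 71.844 g/mol = 0.12736 mol, giving 0.12736 Fe and 0.12736 O.
20.47 wt% Al2O3 ÷ 101.961 g/mol = 0.20076 mol, giving 0.40152 Al and 0.60228 O.
36.37 wt% SiO2 ÷ 60.083 g/mol = 0.60533 mol, giving 0.60533 Si and 1.21066 O.
Oxygen sums to 2.42030; scaling by 12/2.42030 = 4.95806 puts the formula on 12 O.
Fe: 0.12736 × 4.95806 = 0.631 atoms per formula unit.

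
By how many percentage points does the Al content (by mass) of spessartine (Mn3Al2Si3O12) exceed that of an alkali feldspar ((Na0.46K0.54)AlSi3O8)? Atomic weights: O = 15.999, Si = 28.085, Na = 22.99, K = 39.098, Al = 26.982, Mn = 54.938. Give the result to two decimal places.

0.94 percentage points

M(Mn3Al2Si3O12) = 495.021 g/mol, so wt% Al = 53.964/495.021 × 100 = 10.90%.
M((Na0.46K0.54)AlSi3O8) = 270.917 g/mol, so wt% Al = 26.982/270.917 × 100 = 9.96%.
10.90 − 9.96 = 0.94 pp.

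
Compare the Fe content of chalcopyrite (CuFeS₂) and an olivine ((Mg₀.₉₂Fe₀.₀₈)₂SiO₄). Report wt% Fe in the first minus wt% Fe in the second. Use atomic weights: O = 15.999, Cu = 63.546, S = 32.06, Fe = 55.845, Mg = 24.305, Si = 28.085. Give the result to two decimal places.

First mineral: 55.845 g Fe in 183.511 g formula = 30.43 wt% Fe.
Second mineral: 8.935 g Fe in 145.737 g formula = 6.13 wt% Fe.
30.43% − 6.13% gives a difference of 24.30 percentage points.

24.30 percentage points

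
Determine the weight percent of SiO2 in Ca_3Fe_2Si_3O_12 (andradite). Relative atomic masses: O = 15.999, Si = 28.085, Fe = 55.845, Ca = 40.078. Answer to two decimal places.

35.47 wt%

M(Ca_3Fe_2Si_3O_12) = 508.167 g/mol; M(SiO2) = 60.083 g/mol.
Moles SiO2 per formula unit = 3 Si ÷ 1 = 3.0000.
SiO2 fraction = (3.0000 × 60.083) / 508.167 = 180.249/508.167 = 0.3547.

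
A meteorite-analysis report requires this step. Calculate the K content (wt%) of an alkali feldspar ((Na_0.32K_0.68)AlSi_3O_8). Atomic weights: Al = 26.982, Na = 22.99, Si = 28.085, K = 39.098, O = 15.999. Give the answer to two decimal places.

9.73 wt%

M((Na_0.32K_0.68)AlSi_3O_8) = 273.172 g/mol.
K contributes 0.68 × 39.098 = 26.587 g per mole.
26.587/273.172 = 0.0973 → 9.73%.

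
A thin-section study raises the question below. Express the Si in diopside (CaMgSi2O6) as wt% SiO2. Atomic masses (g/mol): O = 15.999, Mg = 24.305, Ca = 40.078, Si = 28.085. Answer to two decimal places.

Formula mass = 216.547 g/mol.
2 Si → 2.0000 mol SiO2 per formula unit; M(SiO2) = 60.083, so SiO2 mass = 120.166 g.
120.166/216.547 × 100 = 55.49 wt%.

55.49 wt%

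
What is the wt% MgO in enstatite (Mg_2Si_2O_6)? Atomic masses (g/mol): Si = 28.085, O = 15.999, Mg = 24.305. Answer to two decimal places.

40.15 wt%

Molar mass of Mg_2Si_2O_6 = 2*24.305 + 2*28.085 + 6*15.999 = 200.774 g/mol.
Each formula unit contains 2 Mg, equivalent to 2/1 = 2.0000 mol MgO.
M(MgO) = 1×24.305 + 1×15.999 = 40.304 g/mol.
Mass of MgO per formula unit = 2.0000 × 40.304 = 80.608 g.
MgO wt% = 80.608 / 200.774 × 100 = 40.15%.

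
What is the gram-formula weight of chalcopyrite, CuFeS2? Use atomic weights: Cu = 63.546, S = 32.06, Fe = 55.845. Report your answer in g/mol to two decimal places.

183.51 g/mol

Cu: 1 × 63.546 = 63.5460
Fe: 1 × 55.845 = 55.8450
S: 2 × 32.06 = 64.1200
Summing the contributions gives the formula mass.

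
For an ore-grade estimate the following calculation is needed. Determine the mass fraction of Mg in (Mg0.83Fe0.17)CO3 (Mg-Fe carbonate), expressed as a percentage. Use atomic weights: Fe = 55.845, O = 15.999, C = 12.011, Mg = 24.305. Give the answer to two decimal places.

22.50 weight percent

Molar mass of (Mg0.83Fe0.17)CO3: 0.83·24.305 + 0.17·55.845 + 1·12.011 + 3·15.999 = 89.675 g/mol.
Mass of Mg per formula unit: 0.83 × 24.305 = 20.173 g.
Weight fraction Mg = 20.173 / 89.675 = 0.2250.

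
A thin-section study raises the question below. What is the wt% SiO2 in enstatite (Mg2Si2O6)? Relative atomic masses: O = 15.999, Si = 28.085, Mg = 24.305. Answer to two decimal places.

Formula mass = 200.774 g/mol.
2 Si → 2.0000 mol SiO2 per formula unit; M(SiO2) = 60.083, so SiO2 mass = 120.166 g.
120.166/200.774 × 100 = 59.85 wt%.

59.85 wt%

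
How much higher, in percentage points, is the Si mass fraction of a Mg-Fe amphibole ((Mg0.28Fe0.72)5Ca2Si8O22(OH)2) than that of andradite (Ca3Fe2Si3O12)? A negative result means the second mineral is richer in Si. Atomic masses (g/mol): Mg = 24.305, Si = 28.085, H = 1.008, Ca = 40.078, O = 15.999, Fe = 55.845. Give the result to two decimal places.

Si in (Mg0.28Fe0.72)5Ca2Si8O22(OH)2: molar mass 925.897 g/mol; 8×28.085 = 224.680 g → 24.27 wt%.
Si in Ca3Fe2Si3O12: molar mass 508.167 g/mol; 3×28.085 = 84.255 g → 16.58 wt%.
Difference = 24.27 − 16.58 = 7.69 percentage points.

7.69 percentage points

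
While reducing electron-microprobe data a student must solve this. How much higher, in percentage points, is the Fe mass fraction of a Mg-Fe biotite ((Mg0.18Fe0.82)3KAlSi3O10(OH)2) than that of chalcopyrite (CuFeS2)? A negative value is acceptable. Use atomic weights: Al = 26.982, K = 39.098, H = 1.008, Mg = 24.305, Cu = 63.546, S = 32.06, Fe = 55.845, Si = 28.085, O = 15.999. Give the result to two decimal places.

Fe in (Mg0.18Fe0.82)3KAlSi3O10(OH)2: molar mass 494.842 g/mol; 2.46×55.845 = 137.379 g → 27.76 wt%.
Fe in CuFeS2: molar mass 183.511 g/mol; 1×55.845 = 55.845 g → 30.43 wt%.
Difference = 27.76 − 30.43 = -2.67 percentage points.

-2.67 percentage points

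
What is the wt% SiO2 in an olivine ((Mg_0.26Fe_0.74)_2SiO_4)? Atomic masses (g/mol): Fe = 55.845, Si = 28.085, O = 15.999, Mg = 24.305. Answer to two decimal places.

M((Mg_0.26Fe_0.74)_2SiO_4) = 187.370 g/mol; M(SiO2) = 60.083 g/mol.
Moles SiO2 per formula unit = 1 Si ÷ 1 = 1.0000.
SiO2 fraction = (1.0000 × 60.083) / 187.370 = 60.083/187.370 = 0.3207.

32.07 wt%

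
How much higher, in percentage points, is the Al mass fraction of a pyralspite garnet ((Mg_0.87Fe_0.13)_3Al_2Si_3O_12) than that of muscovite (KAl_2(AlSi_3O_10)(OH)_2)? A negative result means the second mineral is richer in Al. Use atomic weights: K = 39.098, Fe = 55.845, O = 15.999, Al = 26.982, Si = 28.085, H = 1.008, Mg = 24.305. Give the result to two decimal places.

-7.33 percentage points

Al in (Mg_0.87Fe_0.13)_3Al_2Si_3O_12: molar mass 415.423 g/mol; 2×26.982 = 53.964 g → 12.99 wt%.
Al in KAl_2(AlSi_3O_10)(OH)_2: molar mass 398.303 g/mol; 3×26.982 = 80.946 g → 20.32 wt%.
Difference = 12.99 − 20.32 = -7.33 percentage points.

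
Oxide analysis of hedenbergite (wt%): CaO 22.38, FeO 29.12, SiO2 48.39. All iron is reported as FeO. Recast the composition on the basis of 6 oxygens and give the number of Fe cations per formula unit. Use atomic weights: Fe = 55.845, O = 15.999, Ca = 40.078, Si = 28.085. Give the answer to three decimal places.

CaO: 22.38/56.077 = 0.39909 mol → 0.39909 mol Ca, 0.39909 mol O.
FeO: 29.12/71.844 = 0.40532 mol → 0.40532 mol Fe, 0.40532 mol O.
SiO2: 48.39/60.083 = 0.80539 mol → 0.80539 mol Si, 1.61078 mol O.
Total oxygen = 2.41519 mol. Normalization factor = 6/2.41519 = 2.48428.
Fe per 6 O = 0.40532 × 2.48428 = 1.007.

1.007 Fe apfu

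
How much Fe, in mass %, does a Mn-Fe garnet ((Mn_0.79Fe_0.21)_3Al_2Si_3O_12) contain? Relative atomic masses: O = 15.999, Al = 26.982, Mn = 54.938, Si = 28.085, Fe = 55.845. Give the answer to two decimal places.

Formula mass = 2.37*54.938 + 0.63*55.845 + 2*26.982 + 3*28.085 + 12*15.999 = 495.592 g/mol, of which 35.182 g is Fe.
So Fe makes up 35.182/495.592 = 0.0710 of the mass, i.e. 7.10%.

7.10 mass %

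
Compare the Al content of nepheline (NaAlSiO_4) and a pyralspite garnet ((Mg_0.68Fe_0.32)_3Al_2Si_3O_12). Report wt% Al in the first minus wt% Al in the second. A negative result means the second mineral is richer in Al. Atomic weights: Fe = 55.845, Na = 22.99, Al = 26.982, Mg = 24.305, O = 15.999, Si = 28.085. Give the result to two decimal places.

6.54 percentage points

First mineral: 26.982 g Al in 142.053 g formula = 18.99 wt% Al.
Second mineral: 53.964 g Al in 433.400 g formula = 12.45 wt% Al.
18.99% − 12.45% gives a difference of 6.54 percentage points.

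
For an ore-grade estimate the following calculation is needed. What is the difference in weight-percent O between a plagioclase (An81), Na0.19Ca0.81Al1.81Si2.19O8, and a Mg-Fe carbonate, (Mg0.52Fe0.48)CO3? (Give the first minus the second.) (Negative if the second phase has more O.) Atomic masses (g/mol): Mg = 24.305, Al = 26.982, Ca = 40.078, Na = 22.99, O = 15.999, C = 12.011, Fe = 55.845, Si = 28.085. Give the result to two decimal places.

M(Na0.19Ca0.81Al1.81Si2.19O8) = 275.167 g/mol, so wt% O = 127.992/275.167 × 100 = 46.51%.
M((Mg0.52Fe0.48)CO3) = 99.452 g/mol, so wt% O = 47.997/99.452 × 100 = 48.26%.
46.51 − 48.26 = -1.75 pp.

-1.75 percentage points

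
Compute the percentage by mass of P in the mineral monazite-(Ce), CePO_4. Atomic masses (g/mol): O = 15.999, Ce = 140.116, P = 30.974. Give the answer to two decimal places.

Formula mass = 1·140.116 + 1·30.974 + 4·15.999 = 235.086 g/mol, of which 30.974 g is P.
So P makes up 30.974/235.086 = 0.1318 of the mass, i.e. 13.18%.

13.18 wt%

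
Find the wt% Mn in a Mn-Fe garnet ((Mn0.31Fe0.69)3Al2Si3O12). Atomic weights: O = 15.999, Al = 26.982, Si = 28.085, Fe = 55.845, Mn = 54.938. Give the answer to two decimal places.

M((Mn0.31Fe0.69)3Al2Si3O12) = 496.898 g/mol.
Mn contributes 0.93 × 54.938 = 51.092 g per mole.
51.092/496.898 = 0.1028 → 10.28%.

10.28 mass %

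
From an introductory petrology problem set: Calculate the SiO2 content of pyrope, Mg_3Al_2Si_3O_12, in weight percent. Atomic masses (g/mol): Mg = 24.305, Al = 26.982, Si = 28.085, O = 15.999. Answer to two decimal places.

M(Mg_3Al_2Si_3O_12) = 403.122 g/mol; M(SiO2) = 60.083 g/mol.
Moles SiO2 per formula unit = 3 Si ÷ 1 = 3.0000.
SiO2 fraction = (3.0000 × 60.083) / 403.122 = 180.249/403.122 = 0.4471.

44.71 wt%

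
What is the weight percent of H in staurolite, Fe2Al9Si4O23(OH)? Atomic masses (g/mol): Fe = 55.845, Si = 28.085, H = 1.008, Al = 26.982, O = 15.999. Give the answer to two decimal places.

Molar mass of Fe2Al9Si4O23(OH): 2*55.845 + 9*26.982 + 4*28.085 + 24*15.999 + 1*1.008 = 851.852 g/mol.
Mass of H per formula unit: 1 × 1.008 = 1.008 g.
Weight fraction H = 1.008 / 851.852 = 0.0012.

0.12 wt%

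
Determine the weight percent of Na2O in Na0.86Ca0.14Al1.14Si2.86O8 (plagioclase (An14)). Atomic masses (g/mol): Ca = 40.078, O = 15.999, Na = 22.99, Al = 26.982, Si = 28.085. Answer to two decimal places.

10.08 wt%

Formula mass = 264.457 g/mol.
0.86 Na → 0.4300 mol Na2O per formula unit; M(Na2O) = 61.979, so Na2O mass = 26.651 g.
26.651/264.457 × 100 = 10.08 wt%.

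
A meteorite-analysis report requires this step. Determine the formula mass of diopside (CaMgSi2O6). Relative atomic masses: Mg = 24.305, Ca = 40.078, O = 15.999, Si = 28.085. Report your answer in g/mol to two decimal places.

216.55 g/mol

Ca: 1 × 40.078 = 40.0780
Mg: 1 × 24.305 = 24.3050
Si: 2 × 28.085 = 56.1700
O: 6 × 15.999 = 95.9940
Summing the contributions gives the formula mass.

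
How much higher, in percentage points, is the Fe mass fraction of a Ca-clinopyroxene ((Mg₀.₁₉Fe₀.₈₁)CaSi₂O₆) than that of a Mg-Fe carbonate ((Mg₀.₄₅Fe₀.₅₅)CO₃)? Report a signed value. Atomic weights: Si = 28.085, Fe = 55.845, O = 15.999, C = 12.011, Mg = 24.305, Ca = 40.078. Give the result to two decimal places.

First mineral: 45.234 g Fe in 242.094 g formula = 18.68 wt% Fe.
Second mineral: 30.715 g Fe in 101.660 g formula = 30.21 wt% Fe.
18.68% − 30.21% gives a difference of -11.53 percentage points.

-11.53 percentage points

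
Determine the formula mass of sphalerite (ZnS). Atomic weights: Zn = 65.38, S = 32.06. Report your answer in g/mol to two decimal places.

97.44 g/mol

The formula mass is the sum 1*65.38 + 1*32.06.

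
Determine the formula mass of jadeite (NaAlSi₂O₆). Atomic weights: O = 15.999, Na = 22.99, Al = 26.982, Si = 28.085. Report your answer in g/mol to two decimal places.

202.14 g/mol

M = 1*22.99 + 1*26.982 + 2*28.085 + 6*15.999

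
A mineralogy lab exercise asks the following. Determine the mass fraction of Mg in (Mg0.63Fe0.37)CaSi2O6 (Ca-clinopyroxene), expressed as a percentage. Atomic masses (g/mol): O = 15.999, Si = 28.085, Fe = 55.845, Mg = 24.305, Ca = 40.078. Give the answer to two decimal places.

Formula mass = 0.63×24.305 + 0.37×55.845 + 1×40.078 + 2×28.085 + 6×15.999 = 228.217 g/mol, of which 15.312 g is Mg.
So Mg makes up 15.312/228.217 = 0.0671 of the mass, i.e. 6.71%.

6.71 wt%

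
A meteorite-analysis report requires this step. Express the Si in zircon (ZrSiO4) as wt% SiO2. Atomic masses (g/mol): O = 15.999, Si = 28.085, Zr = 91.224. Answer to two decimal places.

32.78 wt%

M(ZrSiO4) = 183.305 g/mol; M(SiO2) = 60.083 g/mol.
Moles SiO2 per formula unit = 1 Si ÷ 1 = 1.0000.
SiO2 fraction = (1.0000 × 60.083) / 183.305 = 60.083/183.305 = 0.3278.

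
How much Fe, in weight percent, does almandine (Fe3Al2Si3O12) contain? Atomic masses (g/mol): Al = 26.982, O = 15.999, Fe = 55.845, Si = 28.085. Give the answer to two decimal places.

M(Fe3Al2Si3O12) = 497.742 g/mol.
Fe contributes 3 × 55.845 = 167.535 g per mole.
167.535/497.742 = 0.3366 → 33.66%.

33.66 weight percent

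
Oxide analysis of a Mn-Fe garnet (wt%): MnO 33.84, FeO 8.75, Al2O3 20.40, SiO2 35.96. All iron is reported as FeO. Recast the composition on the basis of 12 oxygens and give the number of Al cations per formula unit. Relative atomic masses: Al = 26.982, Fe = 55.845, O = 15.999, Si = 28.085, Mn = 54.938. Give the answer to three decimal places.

2.004 Al apfu

MnO (M=70.937): mol = 0.47704; Mn = 0.47704, O = 0.47704.
FeO (M=71.844): mol = 0.12179; Fe = 0.12179, O = 0.12179.
Al2O3 (M=101.961): mol = 0.20008; Al = 0.40016, O = 0.60024.
SiO2 (M=60.083): mol = 0.59851; Si = 0.59851, O = 1.19702.
ΣO = 2.39609; factor = 12/ΣO = 5.00816.
Al apfu = 0.40016 × 5.00816 = 2.004.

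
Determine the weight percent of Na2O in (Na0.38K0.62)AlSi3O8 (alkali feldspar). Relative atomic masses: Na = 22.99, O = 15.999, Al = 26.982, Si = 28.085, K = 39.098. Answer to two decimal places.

4.33 wt%

Formula mass = 272.206 g/mol.
0.38 Na → 0.1900 mol Na2O per formula unit; M(Na2O) = 61.979, so Na2O mass = 11.776 g.
11.776/272.206 × 100 = 4.33 wt%.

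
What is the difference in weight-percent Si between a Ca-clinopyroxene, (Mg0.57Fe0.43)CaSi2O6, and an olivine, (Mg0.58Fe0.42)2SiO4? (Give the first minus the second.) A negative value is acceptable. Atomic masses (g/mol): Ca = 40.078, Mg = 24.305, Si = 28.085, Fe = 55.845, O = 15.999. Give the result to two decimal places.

7.61 percentage points

First mineral: 56.170 g Si in 230.109 g formula = 24.41 wt% Si.
Second mineral: 28.085 g Si in 167.185 g formula = 16.80 wt% Si.
24.41% − 16.80% gives a difference of 7.61 percentage points.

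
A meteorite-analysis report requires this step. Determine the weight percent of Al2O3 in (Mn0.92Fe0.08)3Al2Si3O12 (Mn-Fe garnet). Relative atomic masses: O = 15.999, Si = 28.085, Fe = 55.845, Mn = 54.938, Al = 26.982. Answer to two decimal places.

20.59 wt%

Molar mass of (Mn0.92Fe0.08)3Al2Si3O12 = 2.76·54.938 + 0.24·55.845 + 2·26.982 + 3·28.085 + 12·15.999 = 495.239 g/mol.
Each formula unit contains 2 Al, equivalent to 2/2 = 1.0000 mol Al2O3.
M(Al2O3) = 2×26.982 + 3×15.999 = 101.961 g/mol.
Mass of Al2O3 per formula unit = 1.0000 × 101.961 = 101.961 g.
Al2O3 wt% = 101.961 / 495.239 × 100 = 20.59%.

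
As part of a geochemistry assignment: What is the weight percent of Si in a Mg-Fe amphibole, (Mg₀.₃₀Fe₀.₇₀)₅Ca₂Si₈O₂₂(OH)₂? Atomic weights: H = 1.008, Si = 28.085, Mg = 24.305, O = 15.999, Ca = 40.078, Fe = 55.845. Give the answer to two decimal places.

24.35 mass %

Molar mass of (Mg₀.₃₀Fe₀.₇₀)₅Ca₂Si₈O₂₂(OH)₂: 1.50·24.305 + 3.50·55.845 + 2·40.078 + 8·28.085 + 24·15.999 + 2·1.008 = 922.743 g/mol.
Mass of Si per formula unit: 8 × 28.085 = 224.680 g.
Weight fraction Si = 224.680 / 922.743 = 0.2435.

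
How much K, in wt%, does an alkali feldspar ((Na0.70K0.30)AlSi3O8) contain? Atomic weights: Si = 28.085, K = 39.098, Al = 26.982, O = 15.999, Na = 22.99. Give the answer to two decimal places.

4.39 wt%

Molar mass of (Na0.70K0.30)AlSi3O8: 0.70×22.99 + 0.30×39.098 + 1×26.982 + 3×28.085 + 8×15.999 = 267.051 g/mol.
Mass of K per formula unit: 0.30 × 39.098 = 11.729 g.
Weight fraction K = 11.729 / 267.051 = 0.0439.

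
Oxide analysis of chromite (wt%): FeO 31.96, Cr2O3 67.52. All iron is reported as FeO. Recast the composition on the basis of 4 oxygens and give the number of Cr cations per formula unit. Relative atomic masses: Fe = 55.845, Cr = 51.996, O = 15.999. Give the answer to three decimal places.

1.999 Cr apfu

FeO (M=71.844): mol = 0.44485; Fe = 0.44485, O = 0.44485.
Cr2O3 (M=151.989): mol = 0.44424; Cr = 0.88848, O = 1.33272.
ΣO = 1.77757; factor = 4/ΣO = 2.25026.
Cr apfu = 0.88848 × 2.25026 = 1.999.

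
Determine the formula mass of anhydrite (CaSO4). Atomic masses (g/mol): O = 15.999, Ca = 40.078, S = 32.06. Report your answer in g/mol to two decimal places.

136.13 g/mol

The formula mass is the sum 1·40.078 + 1·32.06 + 4·15.999.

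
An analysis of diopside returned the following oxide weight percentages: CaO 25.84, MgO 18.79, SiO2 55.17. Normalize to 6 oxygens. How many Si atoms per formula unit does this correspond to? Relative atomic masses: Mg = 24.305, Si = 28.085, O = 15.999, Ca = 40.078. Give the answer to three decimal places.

25.84 wt% CaO ÷ 56.077 g/mol = 0.46079 mol, giving 0.46079 Ca and 0.46079 O.
18.79 wt% MgO ÷ 40.304 g/mol = 0.46621 mol, giving 0.46621 Mg and 0.46621 O.
55.17 wt% SiO2 ÷ 60.083 g/mol = 0.91823 mol, giving 0.91823 Si and 1.83646 O.
Oxygen sums to 2.76346; scaling by 6/2.76346 = 2.17119 puts the formula on 6 O.
Si: 0.91823 × 2.17119 = 1.994 atoms per formula unit.

1.994 Si apfu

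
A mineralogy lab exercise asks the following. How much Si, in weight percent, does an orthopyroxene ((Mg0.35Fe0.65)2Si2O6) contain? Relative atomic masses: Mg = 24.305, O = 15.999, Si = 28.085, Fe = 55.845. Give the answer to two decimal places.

23.23 weight percent

Molar mass of (Mg0.35Fe0.65)2Si2O6: 0.70×24.305 + 1.30×55.845 + 2×28.085 + 6×15.999 = 241.776 g/mol.
Mass of Si per formula unit: 2 × 28.085 = 56.170 g.
Weight fraction Si = 56.170 / 241.776 = 0.2323.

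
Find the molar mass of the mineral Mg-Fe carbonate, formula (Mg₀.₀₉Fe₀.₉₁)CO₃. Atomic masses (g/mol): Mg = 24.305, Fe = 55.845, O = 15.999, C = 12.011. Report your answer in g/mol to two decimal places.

M = 0.09(24.305) + 0.91(55.845) + 1(12.011) + 3(15.999)

113.01 g/mol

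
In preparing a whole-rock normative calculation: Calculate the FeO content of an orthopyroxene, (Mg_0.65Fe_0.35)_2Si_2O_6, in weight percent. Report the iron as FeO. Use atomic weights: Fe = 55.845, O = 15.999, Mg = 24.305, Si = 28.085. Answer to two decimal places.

Molar mass of (Mg_0.65Fe_0.35)_2Si_2O_6 = 1.30*24.305 + 0.70*55.845 + 2*28.085 + 6*15.999 = 222.852 g/mol.
Each formula unit contains 0.70 Fe, equivalent to 0.70/1 = 0.7000 mol FeO.
M(FeO) = 1×55.845 + 1×15.999 = 71.844 g/mol.
Mass of FeO per formula unit = 0.7000 × 71.844 = 50.291 g.
FeO wt% = 50.291 / 222.852 × 100 = 22.57%.

22.57 wt%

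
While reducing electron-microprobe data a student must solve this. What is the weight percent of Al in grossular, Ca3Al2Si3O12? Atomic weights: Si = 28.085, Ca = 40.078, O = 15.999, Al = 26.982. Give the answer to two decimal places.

Formula mass = 3*40.078 + 2*26.982 + 3*28.085 + 12*15.999 = 450.441 g/mol, of which 53.964 g is Al.
So Al makes up 53.964/450.441 = 0.1198 of the mass, i.e. 11.98%.

11.98 wt%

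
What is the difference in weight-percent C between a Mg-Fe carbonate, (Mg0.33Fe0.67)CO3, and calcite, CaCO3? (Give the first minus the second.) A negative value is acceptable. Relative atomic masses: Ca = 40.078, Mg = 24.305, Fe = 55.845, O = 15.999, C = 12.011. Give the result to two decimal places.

-0.61 percentage points

M((Mg0.33Fe0.67)CO3) = 105.445 g/mol, so wt% C = 12.011/105.445 × 100 = 11.39%.
M(CaCO3) = 100.086 g/mol, so wt% C = 12.011/100.086 × 100 = 12.00%.
11.39 − 12.00 = -0.61 pp.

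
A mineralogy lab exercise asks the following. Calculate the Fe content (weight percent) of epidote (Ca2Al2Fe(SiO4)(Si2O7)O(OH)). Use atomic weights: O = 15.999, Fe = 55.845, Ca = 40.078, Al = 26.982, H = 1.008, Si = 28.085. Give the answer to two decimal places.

M(Ca2Al2Fe(SiO4)(Si2O7)O(OH)) = 483.215 g/mol.
Fe contributes 1 × 55.845 = 55.845 g per mole.
55.845/483.215 = 0.1156 → 11.56%.

11.56 weight percent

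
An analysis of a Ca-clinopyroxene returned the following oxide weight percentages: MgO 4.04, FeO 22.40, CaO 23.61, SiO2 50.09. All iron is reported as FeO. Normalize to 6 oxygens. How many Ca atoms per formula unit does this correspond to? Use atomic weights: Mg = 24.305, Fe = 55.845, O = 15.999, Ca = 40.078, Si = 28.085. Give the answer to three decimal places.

MgO (M=40.304): mol = 0.10024; Mg = 0.10024, O = 0.10024.
FeO (M=71.844): mol = 0.31179; Fe = 0.31179, O = 0.31179.
CaO (M=56.077): mol = 0.42103; Ca = 0.42103, O = 0.42103.
SiO2 (M=60.083): mol = 0.83368; Si = 0.83368, O = 1.66736.
ΣO = 2.50042; factor = 6/ΣO = 2.39960.
Ca apfu = 0.42103 × 2.39960 = 1.010.

1.010 Ca apfu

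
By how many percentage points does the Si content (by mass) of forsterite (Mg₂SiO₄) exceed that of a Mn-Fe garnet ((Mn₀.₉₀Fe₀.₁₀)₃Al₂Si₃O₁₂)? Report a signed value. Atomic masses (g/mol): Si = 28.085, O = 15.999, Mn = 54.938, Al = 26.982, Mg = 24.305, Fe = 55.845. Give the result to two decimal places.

2.95 percentage points

M(Mg₂SiO₄) = 140.691 g/mol, so wt% Si = 28.085/140.691 × 100 = 19.96%.
M((Mn₀.₉₀Fe₀.₁₀)₃Al₂Si₃O₁₂) = 495.293 g/mol, so wt% Si = 84.255/495.293 × 100 = 17.01%.
19.96 − 17.01 = 2.95 pp.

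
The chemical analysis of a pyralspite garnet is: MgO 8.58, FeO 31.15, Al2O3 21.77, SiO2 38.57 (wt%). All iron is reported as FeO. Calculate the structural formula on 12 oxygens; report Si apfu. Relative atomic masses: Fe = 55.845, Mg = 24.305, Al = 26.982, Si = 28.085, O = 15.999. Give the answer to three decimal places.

8.58 wt% MgO ÷ 40.304 g/mol = 0.21288 mol, giving 0.21288 Mg and 0.21288 O.
31.15 wt% FeO ÷ 71.844 g/mol = 0.43358 mol, giving 0.43358 Fe and 0.43358 O.
21.77 wt% Al2O3 ÷ 101.961 g/mol = 0.21351 mol, giving 0.42702 Al and 0.64053 O.
38.57 wt% SiO2 ÷ 60.083 g/mol = 0.64195 mol, giving 0.64195 Si and 1.28390 O.
Oxygen sums to 2.57089; scaling by 12/2.57089 = 4.66764 puts the formula on 12 O.
Si: 0.64195 × 4.66764 = 2.996 atoms per formula unit.

2.996 Si apfu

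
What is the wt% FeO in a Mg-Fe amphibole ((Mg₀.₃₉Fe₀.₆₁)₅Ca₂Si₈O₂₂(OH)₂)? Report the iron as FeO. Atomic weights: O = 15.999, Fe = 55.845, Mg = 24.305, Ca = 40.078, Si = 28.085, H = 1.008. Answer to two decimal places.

Formula mass = 908.550 g/mol.
3.05 Fe → 3.0500 mol FeO per formula unit; M(FeO) = 71.844, so FeO mass = 219.124 g.
219.124/908.550 × 100 = 24.12 wt%.

24.12 wt%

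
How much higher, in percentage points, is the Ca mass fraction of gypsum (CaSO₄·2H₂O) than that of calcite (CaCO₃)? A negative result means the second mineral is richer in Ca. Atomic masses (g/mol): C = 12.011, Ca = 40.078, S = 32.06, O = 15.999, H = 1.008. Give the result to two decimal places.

M(CaSO₄·2H₂O) = 172.164 g/mol, so wt% Ca = 40.078/172.164 × 100 = 23.28%.
M(CaCO₃) = 100.086 g/mol, so wt% Ca = 40.078/100.086 × 100 = 40.04%.
23.28 − 40.04 = -16.76 pp.

-16.76 percentage points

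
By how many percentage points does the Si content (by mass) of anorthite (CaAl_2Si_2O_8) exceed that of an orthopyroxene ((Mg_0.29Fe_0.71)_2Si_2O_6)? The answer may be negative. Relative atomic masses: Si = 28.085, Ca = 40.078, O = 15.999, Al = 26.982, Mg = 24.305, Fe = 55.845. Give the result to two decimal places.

M(CaAl_2Si_2O_8) = 278.204 g/mol, so wt% Si = 56.170/278.204 × 100 = 20.19%.
M((Mg_0.29Fe_0.71)_2Si_2O_6) = 245.561 g/mol, so wt% Si = 56.170/245.561 × 100 = 22.87%.
20.19 − 22.87 = -2.68 pp.

-2.68 percentage points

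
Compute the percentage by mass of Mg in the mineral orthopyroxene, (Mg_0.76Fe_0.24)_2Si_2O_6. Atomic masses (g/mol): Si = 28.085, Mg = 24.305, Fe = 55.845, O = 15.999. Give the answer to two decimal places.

17.11 wt%

Molar mass of (Mg_0.76Fe_0.24)_2Si_2O_6: 1.52×24.305 + 0.48×55.845 + 2×28.085 + 6×15.999 = 215.913 g/mol.
Mass of Mg per formula unit: 1.52 × 24.305 = 36.944 g.
Weight fraction Mg = 36.944 / 215.913 = 0.1711.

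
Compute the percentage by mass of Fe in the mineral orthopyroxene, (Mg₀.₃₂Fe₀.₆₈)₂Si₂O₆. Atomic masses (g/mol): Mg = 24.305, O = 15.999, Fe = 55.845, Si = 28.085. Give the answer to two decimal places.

M((Mg₀.₃₂Fe₀.₆₈)₂Si₂O₆) = 243.668 g/mol.
Fe contributes 1.36 × 55.845 = 75.949 g per mole.
75.949/243.668 = 0.3117 → 31.17%.

31.17 weight percent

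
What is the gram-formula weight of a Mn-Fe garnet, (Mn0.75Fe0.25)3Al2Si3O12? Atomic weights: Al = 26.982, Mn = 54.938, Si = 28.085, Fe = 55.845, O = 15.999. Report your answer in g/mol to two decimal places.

M = 2.25·54.938 + 0.75·55.845 + 2·26.982 + 3·28.085 + 12·15.999

495.70 g/mol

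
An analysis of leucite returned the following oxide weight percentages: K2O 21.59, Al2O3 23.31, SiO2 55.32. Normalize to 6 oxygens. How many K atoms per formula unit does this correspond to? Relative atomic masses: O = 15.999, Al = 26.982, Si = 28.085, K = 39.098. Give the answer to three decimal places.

K2O (M=94.195): mol = 0.22921; K = 0.45842, O = 0.22921.
Al2O3 (M=101.961): mol = 0.22862; Al = 0.45724, O = 0.68586.
SiO2 (M=60.083): mol = 0.92073; Si = 0.92073, O = 1.84146.
ΣO = 2.75653; factor = 6/ΣO = 2.17665.
K apfu = 0.45842 × 2.17665 = 0.998.

0.998 K apfu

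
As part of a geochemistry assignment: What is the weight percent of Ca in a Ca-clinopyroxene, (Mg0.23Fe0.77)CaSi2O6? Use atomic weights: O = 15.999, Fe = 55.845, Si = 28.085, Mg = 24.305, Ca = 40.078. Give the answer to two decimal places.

Formula mass = 0.23·24.305 + 0.77·55.845 + 1·40.078 + 2·28.085 + 6·15.999 = 240.833 g/mol, of which 40.078 g is Ca.
So Ca makes up 40.078/240.833 = 0.1664 of the mass, i.e. 16.64%.

16.64 weight percent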